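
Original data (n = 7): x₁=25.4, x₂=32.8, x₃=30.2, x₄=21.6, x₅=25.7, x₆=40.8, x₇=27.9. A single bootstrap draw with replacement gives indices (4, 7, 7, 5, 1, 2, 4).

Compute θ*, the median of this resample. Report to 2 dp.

Resample values: 21.6, 27.9, 27.9, 25.7, 25.4, 32.8, 21.6.
Sorted: 21.6, 21.6, 25.4, 25.7, 27.9, 27.9, 32.8
Median = middle value = 25.70

θ* = 25.70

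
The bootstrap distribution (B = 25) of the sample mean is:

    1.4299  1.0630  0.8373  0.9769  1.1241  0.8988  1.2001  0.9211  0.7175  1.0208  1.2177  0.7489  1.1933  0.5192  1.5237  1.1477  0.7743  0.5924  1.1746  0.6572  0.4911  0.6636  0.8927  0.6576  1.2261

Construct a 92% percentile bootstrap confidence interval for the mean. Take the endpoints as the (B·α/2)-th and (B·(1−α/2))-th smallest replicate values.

Sorted replicates: 0.4911, 0.5192, 0.5924, 0.6572, 0.6576, 0.6636, 0.7175, 0.7489, 0.7743, 0.8373, 0.8927, 0.8988, 0.9211, 0.9769, 1.0208, 1.0630, 1.1241, 1.1477, 1.1746, 1.1933, 1.2001, 1.2177, 1.2261, 1.4299, 1.5237
α = 0.08; lower rank = 25 × 0.040 = 1; upper rank = 25 × 0.960 = 24.
The 1st smallest replicate is 0.4911; the 24th is 1.4299.

(0.4911, 1.4299)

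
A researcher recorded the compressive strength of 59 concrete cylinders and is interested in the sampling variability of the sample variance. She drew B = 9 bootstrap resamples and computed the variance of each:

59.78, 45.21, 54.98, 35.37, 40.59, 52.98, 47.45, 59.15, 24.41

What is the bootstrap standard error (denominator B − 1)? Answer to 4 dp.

SE* = 11.7228

Bootstrap SE is the standard deviation of the 9 replicate variances.
Mean of replicates: (59.78 + 45.21 + 54.98 + 35.37 + 40.59 + 52.98 + 47.45 + 59.15 + 24.41) / 9 = 419.92000 / 9 = 46.65778
Sum of squared deviations: (+13.12222)² + (−1.44778)² + (+8.32222)² + (−11.28778)² + (−6.06778)² + (+6.32222)² + (+0.79222)² + (+12.49222)² + (−22.24778)² = 1099.39736
Variance = 1099.39736 / 8 = 137.42467
SE* = √137.42467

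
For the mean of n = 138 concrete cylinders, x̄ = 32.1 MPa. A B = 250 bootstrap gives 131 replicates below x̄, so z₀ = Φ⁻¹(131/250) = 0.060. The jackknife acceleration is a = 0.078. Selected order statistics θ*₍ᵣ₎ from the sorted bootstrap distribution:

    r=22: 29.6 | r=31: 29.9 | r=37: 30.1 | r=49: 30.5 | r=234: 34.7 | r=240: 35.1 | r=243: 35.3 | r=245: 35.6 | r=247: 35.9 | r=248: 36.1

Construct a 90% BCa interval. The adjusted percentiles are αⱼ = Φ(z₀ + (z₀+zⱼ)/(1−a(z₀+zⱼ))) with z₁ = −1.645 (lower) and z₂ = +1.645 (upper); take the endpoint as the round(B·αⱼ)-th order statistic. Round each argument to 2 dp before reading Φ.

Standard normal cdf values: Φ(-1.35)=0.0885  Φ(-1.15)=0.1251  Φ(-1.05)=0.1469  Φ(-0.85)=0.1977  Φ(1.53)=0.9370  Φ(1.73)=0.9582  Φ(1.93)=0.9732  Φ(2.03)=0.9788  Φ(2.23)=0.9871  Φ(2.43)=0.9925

(29.6, 35.6)

Lower: z₀ + z₁ = 0.060 + (-1.645) = -1.585; 1 − a(z₀+z₁) = 1 − (0.078)(-1.585) = 1.1236; argument = 0.060 + (-1.585)/1.1236 = -1.3506 → -1.35.
α₁ = Φ(-1.35) = 0.0885; rank = round(250 × 0.0885) = 22; θ*₍22₎ = 29.6.
Upper: z₀ + z₂ = 1.705; 1 − a(z₀+z₂) = 0.8670; argument = 2.0265 → 2.03; α₂ = 0.9788; rank = 245; θ*₍245₎ = 35.6.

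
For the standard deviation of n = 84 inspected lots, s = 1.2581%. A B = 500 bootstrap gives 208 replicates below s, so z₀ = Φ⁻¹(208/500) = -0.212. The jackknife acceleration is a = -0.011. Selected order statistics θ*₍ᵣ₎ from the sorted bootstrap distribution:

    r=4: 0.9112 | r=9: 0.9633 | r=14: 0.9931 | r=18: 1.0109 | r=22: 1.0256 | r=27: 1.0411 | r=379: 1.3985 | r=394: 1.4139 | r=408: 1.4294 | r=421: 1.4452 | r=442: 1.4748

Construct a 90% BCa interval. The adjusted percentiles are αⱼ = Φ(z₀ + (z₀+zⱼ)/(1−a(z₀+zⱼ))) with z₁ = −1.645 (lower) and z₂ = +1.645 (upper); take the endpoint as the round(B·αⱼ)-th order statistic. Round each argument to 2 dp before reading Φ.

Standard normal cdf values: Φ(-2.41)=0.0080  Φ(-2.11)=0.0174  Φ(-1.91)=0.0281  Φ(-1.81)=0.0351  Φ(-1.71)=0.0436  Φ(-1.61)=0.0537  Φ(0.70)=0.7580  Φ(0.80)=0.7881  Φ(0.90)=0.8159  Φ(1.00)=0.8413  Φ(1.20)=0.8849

Lower: z₀ + z₁ = -0.212 + (-1.645) = -1.857; 1 − a(z₀+z₁) = 1 − (-0.011)(-1.857) = 0.9796; argument = -0.212 + (-1.857)/0.9796 = -2.1077 → -2.11.
α₁ = Φ(-2.11) = 0.0174; rank = round(500 × 0.0174) = 9; θ*₍9₎ = 0.9633.
Upper: z₀ + z₂ = 1.433; 1 − a(z₀+z₂) = 1.0158; argument = 1.1988 → 1.20; α₂ = 0.8849; rank = 442; θ*₍442₎ = 1.4748.

(0.9633, 1.4748)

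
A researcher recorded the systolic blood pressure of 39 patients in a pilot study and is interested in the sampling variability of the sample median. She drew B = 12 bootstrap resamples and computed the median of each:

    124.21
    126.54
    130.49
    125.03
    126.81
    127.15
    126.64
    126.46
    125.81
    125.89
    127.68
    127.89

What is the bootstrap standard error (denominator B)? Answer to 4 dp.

Bootstrap SE is the standard deviation of the 12 replicate medians.
Mean of replicates: (124.21 + 126.54 + 130.49 + 125.03 + 126.81 + 127.15 + 126.64 + 126.46 + 125.81 + 125.89 + 127.68 + 127.89) / 12 = 1520.60000 / 12 = 126.71667
Sum of squared deviations: (−2.50667)² + (−0.17667)² + (+3.77333)² + (−1.68667)² + (+0.09333)² + (+0.43333)² + (−0.07667)² + (−0.25667)² + (−0.90667)² + (−0.82667)² + (+0.96333)² + (+1.17333)² = 27.47587
Variance = 27.47587 / 12 = 2.28966
SE* = √2.28966

SE* = 1.5132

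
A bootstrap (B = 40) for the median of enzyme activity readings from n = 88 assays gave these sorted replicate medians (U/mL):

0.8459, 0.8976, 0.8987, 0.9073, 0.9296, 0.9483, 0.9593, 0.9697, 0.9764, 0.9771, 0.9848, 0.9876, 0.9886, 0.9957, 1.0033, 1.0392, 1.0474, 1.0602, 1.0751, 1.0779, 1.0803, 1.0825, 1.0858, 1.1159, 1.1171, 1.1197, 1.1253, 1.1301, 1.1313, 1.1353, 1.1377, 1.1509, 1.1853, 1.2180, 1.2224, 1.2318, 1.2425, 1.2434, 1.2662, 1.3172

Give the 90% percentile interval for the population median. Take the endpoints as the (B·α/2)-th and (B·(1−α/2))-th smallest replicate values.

α = 0.10; lower rank = 40 × 0.050 = 2; upper rank = 40 × 0.950 = 38.
The 2nd smallest replicate is 0.8976; the 38th is 1.2434.

(0.8976, 1.2434)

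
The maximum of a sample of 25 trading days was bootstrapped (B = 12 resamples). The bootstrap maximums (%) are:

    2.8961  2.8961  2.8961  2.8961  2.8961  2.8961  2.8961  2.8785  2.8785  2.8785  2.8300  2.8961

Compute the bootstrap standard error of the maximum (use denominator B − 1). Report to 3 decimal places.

SE* = 0.019

Bootstrap SE is the standard deviation of the 12 replicate maximums.
Mean of replicates: (2.8961 + 2.8961 + 2.8961 + 2.8961 + 2.8961 + 2.8961 + 2.8961 + 2.8785 + 2.8785 + 2.8785 + 2.8300 + 2.8961) / 12 = 34.63430 / 12 = 2.88619
Sum of squared deviations: (+0.00991)² + (+0.00991)² + (+0.00991)² + (+0.00991)² + (+0.00991)² + (+0.00991)² + (+0.00991)² + (−0.00769)² + (−0.00769)² + (−0.00769)² + (−0.05619)² + (+0.00991)² = 0.00412
Variance = 0.00412 / 11 = 0.00037
SE* = √0.00037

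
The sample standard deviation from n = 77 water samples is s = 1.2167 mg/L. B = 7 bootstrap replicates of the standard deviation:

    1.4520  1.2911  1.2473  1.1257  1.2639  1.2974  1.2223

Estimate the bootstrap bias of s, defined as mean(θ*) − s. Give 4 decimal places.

bias = +0.0547

mean(θ*) = (1.4520 + 1.2911 + 1.2473 + 1.1257 + 1.2639 + 1.2974 + 1.2223) / 7 = 1.27139
bias = 1.27139 − 1.2167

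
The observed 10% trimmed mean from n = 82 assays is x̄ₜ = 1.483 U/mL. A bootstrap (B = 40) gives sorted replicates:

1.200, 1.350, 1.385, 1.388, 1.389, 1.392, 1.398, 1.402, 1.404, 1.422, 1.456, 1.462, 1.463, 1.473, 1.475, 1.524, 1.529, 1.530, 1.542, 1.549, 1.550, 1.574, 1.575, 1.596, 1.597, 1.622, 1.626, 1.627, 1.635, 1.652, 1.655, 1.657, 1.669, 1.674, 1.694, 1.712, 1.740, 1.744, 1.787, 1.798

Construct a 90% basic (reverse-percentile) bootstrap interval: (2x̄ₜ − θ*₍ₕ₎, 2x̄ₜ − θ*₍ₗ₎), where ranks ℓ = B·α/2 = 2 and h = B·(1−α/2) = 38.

(1.222, 1.616)

Percentile endpoints at ranks 2 and 38: θ*₍2₎ = 1.350, θ*₍38₎ = 1.744.
Basic interval reflects these around x̄ₜ:
  lower = 2 × 1.483 − 1.744 = 1.222
  upper = 2 × 1.483 − 1.350 = 1.616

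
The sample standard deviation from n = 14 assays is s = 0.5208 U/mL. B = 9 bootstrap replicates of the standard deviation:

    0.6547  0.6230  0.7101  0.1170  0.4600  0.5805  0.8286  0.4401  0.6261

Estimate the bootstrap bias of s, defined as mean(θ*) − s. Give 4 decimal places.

bias = +0.0392

mean(θ*) = (0.6547 + 0.6230 + 0.7101 + 0.1170 + 0.4600 + 0.5805 + 0.8286 + 0.4401 + 0.6261) / 9 = 0.56001
bias = 0.56001 − 0.5208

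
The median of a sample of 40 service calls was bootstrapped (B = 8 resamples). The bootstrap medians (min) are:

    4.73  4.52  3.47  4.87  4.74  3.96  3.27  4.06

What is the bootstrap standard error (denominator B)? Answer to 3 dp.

Bootstrap SE is the standard deviation of the 8 replicate medians.
Mean of replicates: (4.73 + 4.52 + 3.47 + 4.87 + 4.74 + 3.96 + 3.27 + 4.06) / 8 = 33.6200 / 8 = 4.2025
Sum of squared deviations: (+0.5275)² + (+0.3175)² + (−0.7325)² + (+0.6675)² + (+0.5375)² + (−0.2425)² + (−0.9325)² + (−0.1425)² = 2.5988
Variance = 2.5988 / 8 = 0.3248
SE* = √0.3248

SE* = 0.570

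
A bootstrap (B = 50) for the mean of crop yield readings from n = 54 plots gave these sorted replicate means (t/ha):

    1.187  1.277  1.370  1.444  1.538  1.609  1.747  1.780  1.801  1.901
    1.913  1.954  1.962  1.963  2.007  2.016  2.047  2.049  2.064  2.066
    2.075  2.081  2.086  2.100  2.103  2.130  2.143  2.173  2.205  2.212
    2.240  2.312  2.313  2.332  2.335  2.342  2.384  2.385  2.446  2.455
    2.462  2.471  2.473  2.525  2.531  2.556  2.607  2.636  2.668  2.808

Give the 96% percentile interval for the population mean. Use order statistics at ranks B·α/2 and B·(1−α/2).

(1.187, 2.668)

α = 0.04; lower rank = 50 × 0.020 = 1; upper rank = 50 × 0.980 = 49.
The 1st smallest replicate is 1.187; the 49th is 2.668.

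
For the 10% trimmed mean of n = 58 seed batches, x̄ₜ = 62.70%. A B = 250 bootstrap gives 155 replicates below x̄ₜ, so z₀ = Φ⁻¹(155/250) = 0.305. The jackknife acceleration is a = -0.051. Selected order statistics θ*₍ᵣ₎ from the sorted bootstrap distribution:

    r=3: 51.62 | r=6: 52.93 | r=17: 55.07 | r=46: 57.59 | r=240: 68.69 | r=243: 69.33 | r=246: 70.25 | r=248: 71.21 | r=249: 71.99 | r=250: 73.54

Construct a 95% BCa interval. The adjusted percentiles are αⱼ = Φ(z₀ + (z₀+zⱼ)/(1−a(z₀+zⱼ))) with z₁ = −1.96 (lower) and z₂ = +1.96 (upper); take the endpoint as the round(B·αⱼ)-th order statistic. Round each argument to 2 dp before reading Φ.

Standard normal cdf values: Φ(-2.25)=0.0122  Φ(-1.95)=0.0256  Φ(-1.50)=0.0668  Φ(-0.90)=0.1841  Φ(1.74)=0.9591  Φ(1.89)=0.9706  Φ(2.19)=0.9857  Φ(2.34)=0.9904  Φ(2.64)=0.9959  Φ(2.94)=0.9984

(55.07, 71.21)

Lower: z₀ + z₁ = 0.305 + (-1.960) = -1.655; 1 − a(z₀+z₁) = 1 − (-0.051)(-1.655) = 0.9156; argument = 0.305 + (-1.655)/0.9156 = -1.5026 → -1.50.
α₁ = Φ(-1.50) = 0.0668; rank = round(250 × 0.0668) = 17; θ*₍17₎ = 55.07.
Upper: z₀ + z₂ = 2.265; 1 − a(z₀+z₂) = 1.1155; argument = 2.3355 → 2.34; α₂ = 0.9904; rank = 248; θ*₍248₎ = 71.21.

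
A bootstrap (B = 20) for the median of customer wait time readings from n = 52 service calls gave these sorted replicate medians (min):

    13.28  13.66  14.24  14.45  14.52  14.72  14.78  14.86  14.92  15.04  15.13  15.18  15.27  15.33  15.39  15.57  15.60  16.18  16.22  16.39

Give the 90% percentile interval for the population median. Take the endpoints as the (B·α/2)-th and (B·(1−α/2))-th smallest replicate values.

α = 0.10; lower rank = 20 × 0.050 = 1; upper rank = 20 × 0.950 = 19.
The 1st smallest replicate is 13.28; the 19th is 16.22.

(13.28, 16.22)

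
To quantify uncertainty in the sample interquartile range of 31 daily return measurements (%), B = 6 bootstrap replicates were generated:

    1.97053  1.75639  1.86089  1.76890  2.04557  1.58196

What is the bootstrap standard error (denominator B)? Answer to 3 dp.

SE* = 0.152

Bootstrap SE is the standard deviation of the 6 replicate interquartile ranges.
Mean of replicates: (1.97053 + 1.75639 + 1.86089 + 1.76890 + 2.04557 + 1.58196) / 6 = 10.984240 / 6 = 1.830707
Sum of squared deviations: (+0.139823)² + (−0.074317)² + (+0.030183)² + (−0.061807)² + (+0.214863)² + (−0.248747)² = 0.137846
Variance = 0.137846 / 6 = 0.022974
SE* = √0.022974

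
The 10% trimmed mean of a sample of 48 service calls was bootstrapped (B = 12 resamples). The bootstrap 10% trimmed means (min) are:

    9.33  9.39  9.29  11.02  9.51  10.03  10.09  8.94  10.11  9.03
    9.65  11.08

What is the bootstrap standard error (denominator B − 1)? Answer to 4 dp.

SE* = 0.7037

Bootstrap SE is the standard deviation of the 12 replicate 10% trimmed means.
Mean of replicates: (9.33 + 9.39 + 9.29 + 11.02 + 9.51 + 10.03 + 10.09 + 8.94 + 10.11 + 9.03 + 9.65 + 11.08) / 12 = 117.47000 / 12 = 9.78917
Sum of squared deviations: (−0.45917)² + (−0.39917)² + (−0.49917)² + (+1.23083)² + (−0.27917)² + (+0.24083)² + (+0.30083)² + (−0.84917)² + (+0.32083)² + (−0.75917)² + (−0.13917)² + (+1.29083)² = 5.44669
Variance = 5.44669 / 11 = 0.49515
SE* = √0.49515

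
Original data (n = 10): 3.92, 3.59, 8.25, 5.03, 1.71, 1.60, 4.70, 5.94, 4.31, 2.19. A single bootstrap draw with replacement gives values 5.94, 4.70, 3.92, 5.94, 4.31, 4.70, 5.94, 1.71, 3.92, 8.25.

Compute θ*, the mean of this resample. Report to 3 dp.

Mean = (5.94 + 4.70 + 3.92 + 5.94 + 4.31 + 4.70 + 5.94 + 1.71 + 3.92 + 8.25) / 10 = 49.330 / 10 = 4.933

θ* = 4.933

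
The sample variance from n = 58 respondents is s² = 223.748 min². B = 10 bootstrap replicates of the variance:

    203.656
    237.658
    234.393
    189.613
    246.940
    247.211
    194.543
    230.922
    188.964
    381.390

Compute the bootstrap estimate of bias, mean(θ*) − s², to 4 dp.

mean(θ*) = (203.656 + 237.658 + 234.393 + 189.613 + 246.940 + 247.211 + 194.543 + 230.922 + 188.964 + 381.390) / 10 = 235.52900
bias = 235.52900 − 223.748

bias = +11.7810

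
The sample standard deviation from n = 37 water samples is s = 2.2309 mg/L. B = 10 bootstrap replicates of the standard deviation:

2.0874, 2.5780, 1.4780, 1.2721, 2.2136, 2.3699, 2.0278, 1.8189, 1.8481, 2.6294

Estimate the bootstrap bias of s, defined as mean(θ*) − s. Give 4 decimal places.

bias = −0.1986

mean(θ*) = (2.0874 + 2.5780 + 1.4780 + 1.2721 + 2.2136 + 2.3699 + 2.0278 + 1.8189 + 1.8481 + 2.6294) / 10 = 2.03232
bias = 2.03232 − 2.2309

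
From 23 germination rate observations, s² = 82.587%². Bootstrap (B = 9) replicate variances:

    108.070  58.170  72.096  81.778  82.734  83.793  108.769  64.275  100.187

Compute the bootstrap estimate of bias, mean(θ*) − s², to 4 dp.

bias = +1.8432

mean(θ*) = (108.070 + 58.170 + 72.096 + 81.778 + 82.734 + 83.793 + 108.769 + 64.275 + 100.187) / 9 = 84.43022
bias = 84.43022 − 82.587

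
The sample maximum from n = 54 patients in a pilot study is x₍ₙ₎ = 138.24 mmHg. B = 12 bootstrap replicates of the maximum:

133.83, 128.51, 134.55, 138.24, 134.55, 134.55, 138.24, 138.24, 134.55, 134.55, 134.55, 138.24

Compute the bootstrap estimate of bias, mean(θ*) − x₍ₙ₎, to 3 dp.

bias = −3.023

mean(θ*) = (133.83 + 128.51 + 134.55 + 138.24 + 134.55 + 134.55 + 138.24 + 138.24 + 134.55 + 134.55 + 134.55 + 138.24) / 12 = 135.2167
bias = 135.2167 − 138.24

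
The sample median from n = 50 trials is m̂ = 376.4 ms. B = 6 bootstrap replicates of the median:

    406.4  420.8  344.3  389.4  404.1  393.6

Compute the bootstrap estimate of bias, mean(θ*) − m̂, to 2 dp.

mean(θ*) = (406.4 + 420.8 + 344.3 + 389.4 + 404.1 + 393.6) / 6 = 393.100
bias = 393.100 − 376.4

bias = +16.70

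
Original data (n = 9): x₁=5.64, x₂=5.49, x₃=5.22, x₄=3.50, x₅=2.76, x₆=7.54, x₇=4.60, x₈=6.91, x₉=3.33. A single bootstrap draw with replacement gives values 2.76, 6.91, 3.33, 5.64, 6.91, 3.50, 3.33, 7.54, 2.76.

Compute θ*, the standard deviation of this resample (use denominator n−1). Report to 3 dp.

Mean = 4.7422; sum of squared deviations = 31.4224
s² = 31.4224 / 8 = 3.9278
s = √3.9278 = 1.982

θ* = 1.982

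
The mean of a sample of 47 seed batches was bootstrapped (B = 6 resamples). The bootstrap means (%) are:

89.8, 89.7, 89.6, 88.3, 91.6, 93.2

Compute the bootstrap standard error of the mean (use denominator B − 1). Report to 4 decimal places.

Bootstrap SE is the standard deviation of the 6 replicate means.
Mean of replicates: (89.8 + 89.7 + 89.6 + 88.3 + 91.6 + 93.2) / 6 = 542.20000 / 6 = 90.36667
Sum of squared deviations: (−0.56667)² + (−0.66667)² + (−0.76667)² + (−2.06667)² + (+1.23333)² + (+2.83333)² = 15.17333
Variance = 15.17333 / 5 = 3.03467
SE* = √3.03467

SE* = 1.7420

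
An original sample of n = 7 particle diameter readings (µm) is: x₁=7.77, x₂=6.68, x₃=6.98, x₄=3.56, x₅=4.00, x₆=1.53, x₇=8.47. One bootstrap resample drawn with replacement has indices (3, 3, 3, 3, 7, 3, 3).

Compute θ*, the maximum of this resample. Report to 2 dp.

θ* = 8.47

Resample values: 6.98, 6.98, 6.98, 6.98, 8.47, 6.98, 6.98.
Maximum = 8.47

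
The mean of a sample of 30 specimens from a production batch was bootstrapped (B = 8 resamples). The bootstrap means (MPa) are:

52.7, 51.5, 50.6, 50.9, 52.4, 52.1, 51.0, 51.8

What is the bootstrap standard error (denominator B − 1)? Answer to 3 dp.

SE* = 0.755

Bootstrap SE is the standard deviation of the 8 replicate means.
Mean of replicates: (52.7 + 51.5 + 50.6 + 50.9 + 52.4 + 52.1 + 51.0 + 51.8) / 8 = 413.0000 / 8 = 51.6250
Sum of squared deviations: (+1.0750)² + (−0.1250)² + (−1.0250)² + (−0.7250)² + (+0.7750)² + (+0.4750)² + (−0.6250)² + (+0.1750)² = 3.9950
Variance = 3.9950 / 7 = 0.5707
SE* = √0.5707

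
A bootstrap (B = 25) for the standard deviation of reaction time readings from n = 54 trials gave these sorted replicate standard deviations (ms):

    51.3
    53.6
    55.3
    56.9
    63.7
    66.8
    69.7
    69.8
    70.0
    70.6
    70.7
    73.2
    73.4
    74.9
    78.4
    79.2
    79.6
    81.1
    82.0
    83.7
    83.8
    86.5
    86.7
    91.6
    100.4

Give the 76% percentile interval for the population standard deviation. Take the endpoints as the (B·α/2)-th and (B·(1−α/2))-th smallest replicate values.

(55.3, 86.5)

α = 0.24; lower rank = 25 × 0.120 = 3; upper rank = 25 × 0.880 = 22.
The 3rd smallest replicate is 55.3; the 22nd is 86.5.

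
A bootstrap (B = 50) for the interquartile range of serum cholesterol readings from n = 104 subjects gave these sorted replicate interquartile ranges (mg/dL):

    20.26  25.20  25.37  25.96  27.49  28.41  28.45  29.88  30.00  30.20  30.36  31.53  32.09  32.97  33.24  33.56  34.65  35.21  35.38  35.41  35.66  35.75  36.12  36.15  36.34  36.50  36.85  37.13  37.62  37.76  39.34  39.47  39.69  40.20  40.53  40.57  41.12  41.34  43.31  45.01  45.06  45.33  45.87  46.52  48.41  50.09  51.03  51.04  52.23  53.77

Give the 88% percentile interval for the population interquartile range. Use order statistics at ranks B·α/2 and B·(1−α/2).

α = 0.12; lower rank = 50 × 0.060 = 3; upper rank = 50 × 0.940 = 47.
The 3rd smallest replicate is 25.37; the 47th is 51.03.

(25.37, 51.03)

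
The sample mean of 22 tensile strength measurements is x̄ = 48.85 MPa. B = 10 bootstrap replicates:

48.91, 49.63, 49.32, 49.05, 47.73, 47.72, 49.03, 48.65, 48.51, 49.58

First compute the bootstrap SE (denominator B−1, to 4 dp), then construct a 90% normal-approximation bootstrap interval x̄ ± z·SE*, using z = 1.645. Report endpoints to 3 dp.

(47.738, 49.962)

Mean of replicates = 48.8130; sum of squared deviations = 4.1114; SE* = √(4.1114/9) = 0.6759
Margin = 1.645 × 0.6759 = 1.1119
Interval: 48.85 ± 1.1119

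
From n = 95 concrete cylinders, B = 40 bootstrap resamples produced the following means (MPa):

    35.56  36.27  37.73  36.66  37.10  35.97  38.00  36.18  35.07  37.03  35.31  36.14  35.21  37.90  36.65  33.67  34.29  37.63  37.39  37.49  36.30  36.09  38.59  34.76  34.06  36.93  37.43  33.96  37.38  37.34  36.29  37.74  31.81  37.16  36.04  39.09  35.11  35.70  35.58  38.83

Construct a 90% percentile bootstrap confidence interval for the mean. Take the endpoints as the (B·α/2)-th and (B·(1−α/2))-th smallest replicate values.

(33.67, 38.59)

Sorted replicates: 31.81, 33.67, 33.96, 34.06, 34.29, 34.76, 35.07, 35.11, 35.21, 35.31, 35.56, 35.58, 35.70, 35.97, 36.04, 36.09, 36.14, 36.18, 36.27, 36.29, 36.30, 36.65, 36.66, 36.93, 37.03, 37.10, 37.16, 37.34, 37.38, 37.39, 37.43, 37.49, 37.63, 37.73, 37.74, 37.90, 38.00, 38.59, 38.83, 39.09
α = 0.10; lower rank = 40 × 0.050 = 2; upper rank = 40 × 0.950 = 38.
The 2nd smallest replicate is 33.67; the 38th is 38.59.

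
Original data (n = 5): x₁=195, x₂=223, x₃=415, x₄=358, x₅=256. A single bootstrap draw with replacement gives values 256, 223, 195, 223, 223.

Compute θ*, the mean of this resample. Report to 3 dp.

θ* = 224.000

Mean = (256 + 223 + 195 + 223 + 223) / 5 = 1120.0 / 5 = 224.000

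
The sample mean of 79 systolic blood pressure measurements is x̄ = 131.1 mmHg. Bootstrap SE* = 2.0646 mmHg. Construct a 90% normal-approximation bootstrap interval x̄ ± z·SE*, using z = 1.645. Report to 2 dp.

(127.70, 134.50)

Margin = 1.645 × 2.0646 = 3.396
Interval: 131.1 ± 3.396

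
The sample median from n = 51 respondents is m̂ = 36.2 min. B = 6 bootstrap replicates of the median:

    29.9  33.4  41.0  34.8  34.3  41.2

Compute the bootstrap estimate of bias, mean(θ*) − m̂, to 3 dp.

bias = −0.433

mean(θ*) = (29.9 + 33.4 + 41.0 + 34.8 + 34.3 + 41.2) / 6 = 35.7667
bias = 35.7667 − 36.2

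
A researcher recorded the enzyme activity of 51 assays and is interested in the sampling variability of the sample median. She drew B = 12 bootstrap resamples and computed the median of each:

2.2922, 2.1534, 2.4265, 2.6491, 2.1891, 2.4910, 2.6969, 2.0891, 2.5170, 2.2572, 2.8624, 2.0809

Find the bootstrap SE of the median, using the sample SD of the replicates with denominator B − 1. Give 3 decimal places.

SE* = 0.256

Bootstrap SE is the standard deviation of the 12 replicate medians.
Mean of replicates: (2.2922 + 2.1534 + 2.4265 + 2.6491 + 2.1891 + 2.4910 + 2.6969 + 2.0891 + 2.5170 + 2.2572 + 2.8624 + 2.0809) / 12 = 28.70480 / 12 = 2.39207
Sum of squared deviations: (−0.09987)² + (−0.23867)² + (+0.03443)² + (+0.25703)² + (−0.20297)² + (+0.09893)² + (+0.30483)² + (−0.30297)² + (+0.12493)² + (−0.13487)² + (+0.47033)² + (−0.31117)² = 0.72172
Variance = 0.72172 / 11 = 0.06561
SE* = √0.06561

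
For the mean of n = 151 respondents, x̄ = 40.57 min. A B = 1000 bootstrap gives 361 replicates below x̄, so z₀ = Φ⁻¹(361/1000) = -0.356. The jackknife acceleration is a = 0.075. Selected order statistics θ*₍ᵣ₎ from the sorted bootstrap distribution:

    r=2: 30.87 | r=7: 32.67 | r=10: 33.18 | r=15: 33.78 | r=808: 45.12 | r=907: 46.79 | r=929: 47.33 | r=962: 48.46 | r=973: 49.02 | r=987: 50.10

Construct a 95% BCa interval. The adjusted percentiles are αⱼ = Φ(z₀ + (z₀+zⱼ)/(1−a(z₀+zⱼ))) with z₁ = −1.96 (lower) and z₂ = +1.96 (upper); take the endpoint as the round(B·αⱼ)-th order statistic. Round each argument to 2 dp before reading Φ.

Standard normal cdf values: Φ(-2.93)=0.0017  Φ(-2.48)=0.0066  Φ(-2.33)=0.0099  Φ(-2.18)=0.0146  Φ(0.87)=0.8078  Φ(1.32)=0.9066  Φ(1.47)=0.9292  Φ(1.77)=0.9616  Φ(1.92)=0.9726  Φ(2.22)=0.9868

(33.18, 47.33)

Lower: z₀ + z₁ = -0.356 + (-1.960) = -2.316; 1 − a(z₀+z₁) = 1 − (0.075)(-2.316) = 1.1737; argument = -0.356 + (-2.316)/1.1737 = -2.3292 → -2.33.
α₁ = Φ(-2.33) = 0.0099; rank = round(1000 × 0.0099) = 10; θ*₍10₎ = 33.18.
Upper: z₀ + z₂ = 1.604; 1 − a(z₀+z₂) = 0.8797; argument = 1.4673 → 1.47; α₂ = 0.9292; rank = 929; θ*₍929₎ = 47.33.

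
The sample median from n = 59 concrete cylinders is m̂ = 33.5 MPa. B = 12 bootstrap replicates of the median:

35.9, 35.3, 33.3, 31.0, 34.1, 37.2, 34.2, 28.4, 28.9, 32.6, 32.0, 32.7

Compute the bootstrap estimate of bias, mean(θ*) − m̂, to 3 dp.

bias = −0.533

mean(θ*) = (35.9 + 35.3 + 33.3 + 31.0 + 34.1 + 37.2 + 34.2 + 28.4 + 28.9 + 32.6 + 32.0 + 32.7) / 12 = 32.9667
bias = 32.9667 − 33.5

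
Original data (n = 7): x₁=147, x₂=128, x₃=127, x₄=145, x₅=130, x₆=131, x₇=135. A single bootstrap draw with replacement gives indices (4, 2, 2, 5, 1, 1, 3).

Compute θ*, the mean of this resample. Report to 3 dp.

θ* = 136.000

Resample values: 145, 128, 128, 130, 147, 147, 127.
Mean = (145 + 128 + 128 + 130 + 147 + 147 + 127) / 7 = 952.0 / 7 = 136.000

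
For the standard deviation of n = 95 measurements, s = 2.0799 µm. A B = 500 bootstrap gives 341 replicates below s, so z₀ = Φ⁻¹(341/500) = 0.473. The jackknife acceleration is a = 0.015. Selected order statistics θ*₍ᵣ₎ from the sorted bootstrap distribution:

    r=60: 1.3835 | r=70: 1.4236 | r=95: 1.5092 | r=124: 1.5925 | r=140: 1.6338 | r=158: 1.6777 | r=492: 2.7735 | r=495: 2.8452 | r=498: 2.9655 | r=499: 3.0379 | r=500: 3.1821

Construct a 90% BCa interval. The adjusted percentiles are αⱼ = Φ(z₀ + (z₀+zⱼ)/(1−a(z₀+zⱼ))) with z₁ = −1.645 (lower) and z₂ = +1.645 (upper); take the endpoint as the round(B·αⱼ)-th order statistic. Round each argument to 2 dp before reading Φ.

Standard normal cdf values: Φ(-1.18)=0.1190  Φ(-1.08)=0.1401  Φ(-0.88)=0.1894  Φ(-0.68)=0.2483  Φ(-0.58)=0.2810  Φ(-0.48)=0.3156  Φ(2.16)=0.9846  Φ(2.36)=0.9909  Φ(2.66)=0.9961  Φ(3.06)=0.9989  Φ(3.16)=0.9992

(1.5925, 2.9655)

Lower: z₀ + z₁ = 0.473 + (-1.645) = -1.172; 1 − a(z₀+z₁) = 1 − (0.015)(-1.172) = 1.0176; argument = 0.473 + (-1.172)/1.0176 = -0.6788 → -0.68.
α₁ = Φ(-0.68) = 0.2483; rank = round(500 × 0.2483) = 124; θ*₍124₎ = 1.5925.
Upper: z₀ + z₂ = 2.118; 1 − a(z₀+z₂) = 0.9682; argument = 2.6605 → 2.66; α₂ = 0.9961; rank = 498; θ*₍498₎ = 2.9655.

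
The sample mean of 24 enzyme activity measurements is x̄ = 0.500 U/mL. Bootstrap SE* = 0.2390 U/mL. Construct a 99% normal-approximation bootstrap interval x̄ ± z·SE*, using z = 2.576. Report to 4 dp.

(-0.1157, 1.1157)

Margin = 2.576 × 0.2390 = 0.61566
Interval: 0.500 ± 0.61566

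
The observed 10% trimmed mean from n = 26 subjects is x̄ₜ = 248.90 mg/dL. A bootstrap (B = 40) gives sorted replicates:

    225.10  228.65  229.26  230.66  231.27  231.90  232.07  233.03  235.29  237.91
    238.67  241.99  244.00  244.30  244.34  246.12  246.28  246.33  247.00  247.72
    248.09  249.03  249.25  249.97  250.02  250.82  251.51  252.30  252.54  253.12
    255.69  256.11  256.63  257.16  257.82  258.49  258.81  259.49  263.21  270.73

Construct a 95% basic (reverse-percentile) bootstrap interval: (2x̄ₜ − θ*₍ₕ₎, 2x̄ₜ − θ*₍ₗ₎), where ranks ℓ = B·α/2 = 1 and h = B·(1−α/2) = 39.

(234.59, 272.70)

Percentile endpoints at ranks 1 and 39: θ*₍1₎ = 225.10, θ*₍39₎ = 263.21.
Basic interval reflects these around x̄ₜ:
  lower = 2 × 248.90 − 263.21 = 234.59
  upper = 2 × 248.90 − 225.10 = 272.70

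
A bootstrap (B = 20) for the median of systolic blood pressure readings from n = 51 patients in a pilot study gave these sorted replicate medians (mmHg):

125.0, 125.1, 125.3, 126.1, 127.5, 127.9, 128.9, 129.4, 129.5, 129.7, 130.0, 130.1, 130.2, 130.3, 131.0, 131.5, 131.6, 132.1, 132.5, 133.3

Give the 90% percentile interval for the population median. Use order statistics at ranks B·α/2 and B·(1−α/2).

(125.0, 132.5)

α = 0.10; lower rank = 20 × 0.050 = 1; upper rank = 20 × 0.950 = 19.
The 1st smallest replicate is 125.0; the 19th is 132.5.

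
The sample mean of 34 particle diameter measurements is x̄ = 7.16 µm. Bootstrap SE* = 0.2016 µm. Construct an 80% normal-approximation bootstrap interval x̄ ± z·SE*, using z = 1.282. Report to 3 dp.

Margin = 1.282 × 0.2016 = 0.2585
Interval: 7.16 ± 0.2585

(6.902, 7.418)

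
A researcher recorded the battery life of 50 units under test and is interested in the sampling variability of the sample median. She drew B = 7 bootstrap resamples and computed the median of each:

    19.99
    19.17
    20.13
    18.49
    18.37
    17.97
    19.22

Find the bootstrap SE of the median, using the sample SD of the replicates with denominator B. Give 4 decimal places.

SE* = 0.7593

Bootstrap SE is the standard deviation of the 7 replicate medians.
Mean of replicates: (19.99 + 19.17 + 20.13 + 18.49 + 18.37 + 17.97 + 19.22) / 7 = 133.34000 / 7 = 19.04857
Sum of squared deviations: (+0.94143)² + (+0.12143)² + (+1.08143)² + (−0.55857)² + (−0.67857)² + (−1.07857)² + (+0.17143)² = 4.03569
Variance = 4.03569 / 7 = 0.57653
SE* = √0.57653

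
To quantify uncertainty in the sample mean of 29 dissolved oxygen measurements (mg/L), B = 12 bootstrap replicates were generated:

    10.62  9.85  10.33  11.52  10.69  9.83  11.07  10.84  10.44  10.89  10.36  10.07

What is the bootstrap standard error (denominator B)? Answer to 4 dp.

SE* = 0.4805

Bootstrap SE is the standard deviation of the 12 replicate means.
Mean of replicates: (10.62 + 9.85 + 10.33 + 11.52 + 10.69 + 9.83 + 11.07 + 10.84 + 10.44 + 10.89 + 10.36 + 10.07) / 12 = 126.51000 / 12 = 10.54250
Sum of squared deviations: (+0.07750)² + (−0.69250)² + (−0.21250)² + (+0.97750)² + (+0.14750)² + (−0.71250)² + (+0.52750)² + (+0.29750)² + (−0.10250)² + (+0.34750)² + (−0.18250)² + (−0.47250)² = 2.77022
Variance = 2.77022 / 12 = 0.23085
SE* = √0.23085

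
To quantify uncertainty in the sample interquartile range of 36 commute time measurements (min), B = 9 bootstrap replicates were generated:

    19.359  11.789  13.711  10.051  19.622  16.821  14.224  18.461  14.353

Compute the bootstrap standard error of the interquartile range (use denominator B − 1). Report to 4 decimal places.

SE* = 3.3887

Bootstrap SE is the standard deviation of the 9 replicate interquartile ranges.
Mean of replicates: (19.359 + 11.789 + 13.711 + 10.051 + 19.622 + 16.821 + 14.224 + 18.461 + 14.353) / 9 = 138.39100 / 9 = 15.37678
Sum of squared deviations: (+3.98222)² + (−3.58778)² + (−1.66578)² + (−5.32578)² + (+4.24522)² + (+1.44422)² + (−1.15278)² + (+3.08422)² + (−1.02378)² = 91.86610
Variance = 91.86610 / 8 = 11.48326
SE* = √11.48326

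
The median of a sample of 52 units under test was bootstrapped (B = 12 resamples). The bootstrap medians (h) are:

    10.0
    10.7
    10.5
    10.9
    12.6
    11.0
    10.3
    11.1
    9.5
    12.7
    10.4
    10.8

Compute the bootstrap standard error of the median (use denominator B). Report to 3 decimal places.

Bootstrap SE is the standard deviation of the 12 replicate medians.
Mean of replicates: (10.0 + 10.7 + 10.5 + 10.9 + 12.6 + 11.0 + 10.3 + 11.1 + 9.5 + 12.7 + 10.4 + 10.8) / 12 = 130.5000 / 12 = 10.8750
Sum of squared deviations: (−0.8750)² + (−0.1750)² + (−0.3750)² + (+0.0250)² + (+1.7250)² + (+0.1250)² + (−0.5750)² + (+0.2250)² + (−1.3750)² + (+1.8250)² + (−0.4750)² + (−0.0750)² = 9.7625
Variance = 9.7625 / 12 = 0.8135
SE* = √0.8135

SE* = 0.902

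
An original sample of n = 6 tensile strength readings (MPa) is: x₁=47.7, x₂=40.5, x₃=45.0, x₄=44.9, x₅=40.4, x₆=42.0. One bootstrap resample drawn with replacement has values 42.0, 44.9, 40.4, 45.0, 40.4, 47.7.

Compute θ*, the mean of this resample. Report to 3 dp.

θ* = 43.400

Mean = (42.0 + 44.9 + 40.4 + 45.0 + 40.4 + 47.7) / 6 = 260.40 / 6 = 43.400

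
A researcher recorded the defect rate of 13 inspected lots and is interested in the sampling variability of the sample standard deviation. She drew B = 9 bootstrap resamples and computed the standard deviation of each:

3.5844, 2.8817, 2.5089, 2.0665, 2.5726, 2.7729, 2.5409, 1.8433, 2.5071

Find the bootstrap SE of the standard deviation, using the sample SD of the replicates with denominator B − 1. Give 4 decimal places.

Bootstrap SE is the standard deviation of the 9 replicate standard deviations.
Mean of replicates: (3.5844 + 2.8817 + 2.5089 + 2.0665 + 2.5726 + 2.7729 + 2.5409 + 1.8433 + 2.5071) / 9 = 23.27830 / 9 = 2.58648
Sum of squared deviations: (+0.99792)² + (+0.29522)² + (−0.07758)² + (−0.51998)² + (−0.01388)² + (+0.18642)² + (−0.04558)² + (−0.74318)² + (−0.07938)² = 1.95504
Variance = 1.95504 / 8 = 0.24438
SE* = √0.24438

SE* = 0.4943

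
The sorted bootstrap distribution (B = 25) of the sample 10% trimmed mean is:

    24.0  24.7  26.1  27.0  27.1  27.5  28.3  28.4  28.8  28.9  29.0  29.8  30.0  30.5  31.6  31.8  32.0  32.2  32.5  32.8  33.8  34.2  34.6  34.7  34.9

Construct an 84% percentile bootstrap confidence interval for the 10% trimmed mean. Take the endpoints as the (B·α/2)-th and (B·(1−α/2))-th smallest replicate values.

(24.7, 34.6)

α = 0.16; lower rank = 25 × 0.080 = 2; upper rank = 25 × 0.920 = 23.
The 2nd smallest replicate is 24.7; the 23rd is 34.6.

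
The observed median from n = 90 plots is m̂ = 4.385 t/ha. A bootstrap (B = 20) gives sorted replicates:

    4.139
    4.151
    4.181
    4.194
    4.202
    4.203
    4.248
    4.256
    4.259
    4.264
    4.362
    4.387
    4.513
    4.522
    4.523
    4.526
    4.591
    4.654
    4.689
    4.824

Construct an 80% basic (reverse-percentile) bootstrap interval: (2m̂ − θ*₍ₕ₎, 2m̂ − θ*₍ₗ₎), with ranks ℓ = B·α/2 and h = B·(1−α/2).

(4.116, 4.619)

Percentile endpoints at ranks 2 and 18: θ*₍2₎ = 4.151, θ*₍18₎ = 4.654.
Basic interval reflects these around m̂:
  lower = 2 × 4.385 − 4.654 = 4.116
  upper = 2 × 4.385 − 4.151 = 4.619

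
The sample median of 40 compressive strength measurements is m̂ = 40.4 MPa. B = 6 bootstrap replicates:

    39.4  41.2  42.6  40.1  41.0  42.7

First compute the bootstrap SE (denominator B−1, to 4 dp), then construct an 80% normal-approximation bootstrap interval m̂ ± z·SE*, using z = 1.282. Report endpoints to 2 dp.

(38.71, 42.09)

Mean of replicates = 41.1667; sum of squared deviations = 8.6933; SE* = √(8.6933/5) = 1.3186
Margin = 1.282 × 1.3186 = 1.690
Interval: 40.4 ± 1.690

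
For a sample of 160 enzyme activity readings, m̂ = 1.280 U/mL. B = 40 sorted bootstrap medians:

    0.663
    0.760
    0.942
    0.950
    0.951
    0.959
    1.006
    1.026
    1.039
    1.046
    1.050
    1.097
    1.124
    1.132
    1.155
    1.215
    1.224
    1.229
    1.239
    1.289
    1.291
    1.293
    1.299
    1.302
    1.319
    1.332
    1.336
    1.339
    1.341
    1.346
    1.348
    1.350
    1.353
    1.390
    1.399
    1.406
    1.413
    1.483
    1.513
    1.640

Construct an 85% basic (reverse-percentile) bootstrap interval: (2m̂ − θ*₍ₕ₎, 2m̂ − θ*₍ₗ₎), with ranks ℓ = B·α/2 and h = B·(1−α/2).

Percentile endpoints at ranks 3 and 37: θ*₍3₎ = 0.942, θ*₍37₎ = 1.413.
Basic interval reflects these around m̂:
  lower = 2 × 1.280 − 1.413 = 1.147
  upper = 2 × 1.280 − 0.942 = 1.618

(1.147, 1.618)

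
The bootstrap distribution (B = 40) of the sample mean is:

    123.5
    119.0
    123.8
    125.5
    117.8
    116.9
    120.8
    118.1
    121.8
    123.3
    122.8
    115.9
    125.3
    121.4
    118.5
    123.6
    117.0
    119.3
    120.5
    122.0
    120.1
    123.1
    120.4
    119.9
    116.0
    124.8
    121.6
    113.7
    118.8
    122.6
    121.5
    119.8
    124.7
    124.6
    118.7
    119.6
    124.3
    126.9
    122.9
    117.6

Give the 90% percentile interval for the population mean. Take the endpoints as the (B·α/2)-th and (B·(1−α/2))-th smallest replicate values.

(115.9, 125.3)

Sorted replicates: 113.7, 115.9, 116.0, 116.9, 117.0, 117.6, 117.8, 118.1, 118.5, 118.7, 118.8, 119.0, 119.3, 119.6, 119.8, 119.9, 120.1, 120.4, 120.5, 120.8, 121.4, 121.5, 121.6, 121.8, 122.0, 122.6, 122.8, 122.9, 123.1, 123.3, 123.5, 123.6, 123.8, 124.3, 124.6, 124.7, 124.8, 125.3, 125.5, 126.9
α = 0.10; lower rank = 40 × 0.050 = 2; upper rank = 40 × 0.950 = 38.
The 2nd smallest replicate is 115.9; the 38th is 125.3.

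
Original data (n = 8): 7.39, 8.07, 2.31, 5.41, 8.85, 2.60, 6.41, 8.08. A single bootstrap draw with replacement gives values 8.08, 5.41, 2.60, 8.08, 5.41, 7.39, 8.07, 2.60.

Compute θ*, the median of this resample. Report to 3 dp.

θ* = 6.400

Sorted: 2.60, 2.60, 5.41, 5.41, 7.39, 8.07, 8.08, 8.08
Median = average of the two middle values = 6.400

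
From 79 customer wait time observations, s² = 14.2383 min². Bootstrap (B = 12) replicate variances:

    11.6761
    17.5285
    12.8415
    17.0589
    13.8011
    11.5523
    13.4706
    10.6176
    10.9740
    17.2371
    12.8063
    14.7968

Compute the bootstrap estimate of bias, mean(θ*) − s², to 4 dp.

mean(θ*) = (11.6761 + 17.5285 + 12.8415 + 17.0589 + 13.8011 + 11.5523 + 13.4706 + 10.6176 + 10.9740 + 17.2371 + 12.8063 + 14.7968) / 12 = 13.69673
bias = 13.69673 − 14.2383

bias = −0.5416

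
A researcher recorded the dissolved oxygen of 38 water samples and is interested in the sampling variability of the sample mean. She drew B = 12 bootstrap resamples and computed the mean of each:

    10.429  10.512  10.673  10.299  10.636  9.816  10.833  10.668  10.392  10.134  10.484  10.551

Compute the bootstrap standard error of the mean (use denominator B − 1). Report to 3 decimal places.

Bootstrap SE is the standard deviation of the 12 replicate means.
Mean of replicates: (10.429 + 10.512 + 10.673 + 10.299 + 10.636 + 9.816 + 10.833 + 10.668 + 10.392 + 10.134 + 10.484 + 10.551) / 12 = 125.4270 / 12 = 10.4522
Sum of squared deviations: (−0.0232)² + (+0.0598)² + (+0.2208)² + (−0.1532)² + (+0.1837)² + (−0.6362)² + (+0.3808)² + (+0.2157)² + (−0.0602)² + (−0.3182)² + (+0.0318)² + (+0.0988)² = 0.8221
Variance = 0.8221 / 11 = 0.0747
SE* = √0.0747

SE* = 0.273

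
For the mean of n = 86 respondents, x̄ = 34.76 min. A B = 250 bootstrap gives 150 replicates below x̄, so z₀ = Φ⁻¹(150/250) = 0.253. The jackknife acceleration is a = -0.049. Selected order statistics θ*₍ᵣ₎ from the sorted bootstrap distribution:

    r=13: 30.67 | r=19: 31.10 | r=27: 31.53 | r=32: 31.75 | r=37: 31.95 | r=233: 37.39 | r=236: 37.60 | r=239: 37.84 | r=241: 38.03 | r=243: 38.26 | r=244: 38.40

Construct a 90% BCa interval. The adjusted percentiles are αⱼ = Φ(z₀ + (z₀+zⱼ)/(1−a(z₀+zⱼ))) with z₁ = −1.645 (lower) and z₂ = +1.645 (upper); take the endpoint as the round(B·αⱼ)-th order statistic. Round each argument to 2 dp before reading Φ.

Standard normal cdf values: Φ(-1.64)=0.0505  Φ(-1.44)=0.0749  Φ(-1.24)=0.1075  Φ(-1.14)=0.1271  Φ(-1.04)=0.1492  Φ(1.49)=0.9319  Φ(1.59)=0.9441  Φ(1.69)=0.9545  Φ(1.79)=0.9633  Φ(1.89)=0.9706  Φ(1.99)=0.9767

Lower: z₀ + z₁ = 0.253 + (-1.645) = -1.392; 1 − a(z₀+z₁) = 1 − (-0.049)(-1.392) = 0.9318; argument = 0.253 + (-1.392)/0.9318 = -1.2409 → -1.24.
α₁ = Φ(-1.24) = 0.1075; rank = round(250 × 0.1075) = 27; θ*₍27₎ = 31.53.
Upper: z₀ + z₂ = 1.898; 1 − a(z₀+z₂) = 1.0930; argument = 1.9895 → 1.99; α₂ = 0.9767; rank = 244; θ*₍244₎ = 38.40.

(31.53, 38.40)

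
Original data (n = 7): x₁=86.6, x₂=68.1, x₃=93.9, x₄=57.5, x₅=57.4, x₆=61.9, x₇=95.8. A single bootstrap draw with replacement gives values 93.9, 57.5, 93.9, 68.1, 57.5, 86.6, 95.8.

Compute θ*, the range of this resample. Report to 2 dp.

θ* = 38.30

Range = 95.8 − 57.5 = 38.30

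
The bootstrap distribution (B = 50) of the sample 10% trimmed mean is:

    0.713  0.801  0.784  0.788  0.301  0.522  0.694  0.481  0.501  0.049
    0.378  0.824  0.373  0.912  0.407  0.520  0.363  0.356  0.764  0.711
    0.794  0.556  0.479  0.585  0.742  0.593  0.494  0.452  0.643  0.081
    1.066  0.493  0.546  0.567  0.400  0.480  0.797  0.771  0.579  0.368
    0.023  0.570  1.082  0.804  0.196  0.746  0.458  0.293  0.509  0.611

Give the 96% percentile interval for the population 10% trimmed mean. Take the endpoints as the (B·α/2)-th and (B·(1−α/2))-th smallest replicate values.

(0.023, 1.066)

Sorted replicates: 0.023, 0.049, 0.081, 0.196, 0.293, 0.301, 0.356, 0.363, 0.368, 0.373, 0.378, 0.400, 0.407, 0.452, 0.458, 0.479, 0.480, 0.481, 0.493, 0.494, 0.501, 0.509, 0.520, 0.522, 0.546, 0.556, 0.567, 0.570, 0.579, 0.585, 0.593, 0.611, 0.643, 0.694, 0.711, 0.713, 0.742, 0.746, 0.764, 0.771, 0.784, 0.788, 0.794, 0.797, 0.801, 0.804, 0.824, 0.912, 1.066, 1.082
α = 0.04; lower rank = 50 × 0.020 = 1; upper rank = 50 × 0.980 = 49.
The 1st smallest replicate is 0.023; the 49th is 1.066.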